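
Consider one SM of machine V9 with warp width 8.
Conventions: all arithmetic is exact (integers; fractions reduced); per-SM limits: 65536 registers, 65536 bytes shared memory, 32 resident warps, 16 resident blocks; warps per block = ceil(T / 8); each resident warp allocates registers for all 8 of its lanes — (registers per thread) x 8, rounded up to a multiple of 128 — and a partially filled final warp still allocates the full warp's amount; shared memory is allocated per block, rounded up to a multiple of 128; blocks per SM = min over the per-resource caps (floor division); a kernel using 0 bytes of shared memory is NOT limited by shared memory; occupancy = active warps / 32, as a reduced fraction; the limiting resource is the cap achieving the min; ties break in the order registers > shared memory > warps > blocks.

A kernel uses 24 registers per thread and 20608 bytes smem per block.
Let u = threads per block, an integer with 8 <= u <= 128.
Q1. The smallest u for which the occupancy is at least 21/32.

Answer: u = 49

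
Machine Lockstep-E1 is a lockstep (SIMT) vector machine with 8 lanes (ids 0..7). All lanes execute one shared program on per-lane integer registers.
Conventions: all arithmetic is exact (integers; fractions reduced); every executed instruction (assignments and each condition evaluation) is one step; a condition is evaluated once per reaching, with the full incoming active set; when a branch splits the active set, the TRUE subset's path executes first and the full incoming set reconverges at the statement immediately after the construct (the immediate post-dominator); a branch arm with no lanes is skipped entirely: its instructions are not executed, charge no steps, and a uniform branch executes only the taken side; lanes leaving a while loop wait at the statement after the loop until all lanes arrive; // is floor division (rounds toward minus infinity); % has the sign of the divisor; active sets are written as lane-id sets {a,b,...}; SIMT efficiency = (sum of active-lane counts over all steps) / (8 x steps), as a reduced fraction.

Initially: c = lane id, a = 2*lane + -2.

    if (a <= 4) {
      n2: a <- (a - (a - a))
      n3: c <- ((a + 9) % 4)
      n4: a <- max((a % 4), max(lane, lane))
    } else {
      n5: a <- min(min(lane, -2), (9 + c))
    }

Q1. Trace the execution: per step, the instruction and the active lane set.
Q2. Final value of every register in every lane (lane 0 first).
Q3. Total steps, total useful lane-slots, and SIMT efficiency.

step 0: eval (a <= 4)                {0,1,2,3,4,5,6,7}
step 1: a <- (a - (a - a))           {0,1,2,3}
step 2: c <- ((a + 9) % 4)           {0,1,2,3}
step 3: a <- max((a % 4), max(lane, lane)) {0,1,2,3}
step 4: a <- min(min(lane, -2), (9 + c)) {4,5,6,7}

Answer: 5 steps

c: 3,1,3,1,4,5,6,7
a: 2,1,2,3,-2,-2,-2,-2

steps = 5; useful = 24; efficiency = 24/40 = 3/5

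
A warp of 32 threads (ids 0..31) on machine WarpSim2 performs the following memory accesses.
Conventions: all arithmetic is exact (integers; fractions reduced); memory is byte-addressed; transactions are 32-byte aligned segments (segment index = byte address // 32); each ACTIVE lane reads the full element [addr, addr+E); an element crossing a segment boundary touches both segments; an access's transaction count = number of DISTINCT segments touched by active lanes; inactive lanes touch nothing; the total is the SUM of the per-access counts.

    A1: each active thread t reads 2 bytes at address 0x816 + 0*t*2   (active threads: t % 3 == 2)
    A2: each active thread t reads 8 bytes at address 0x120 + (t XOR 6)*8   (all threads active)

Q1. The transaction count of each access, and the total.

A1: 1 transaction
A2: 8 transactions

Answer: 1,8; total 9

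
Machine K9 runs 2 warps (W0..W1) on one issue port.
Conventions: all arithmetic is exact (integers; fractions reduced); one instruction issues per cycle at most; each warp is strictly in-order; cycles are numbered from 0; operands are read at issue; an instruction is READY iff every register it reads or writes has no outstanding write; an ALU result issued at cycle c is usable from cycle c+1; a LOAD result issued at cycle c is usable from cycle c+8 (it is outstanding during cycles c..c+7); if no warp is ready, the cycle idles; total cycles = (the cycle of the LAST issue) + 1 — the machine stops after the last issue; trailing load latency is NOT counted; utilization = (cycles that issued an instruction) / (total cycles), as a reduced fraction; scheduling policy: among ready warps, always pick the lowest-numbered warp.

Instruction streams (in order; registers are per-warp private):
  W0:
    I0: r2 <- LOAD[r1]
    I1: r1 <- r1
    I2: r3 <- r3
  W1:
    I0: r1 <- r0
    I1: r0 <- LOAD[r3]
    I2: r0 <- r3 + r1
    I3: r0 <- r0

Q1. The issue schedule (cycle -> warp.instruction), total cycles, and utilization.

cycle 0: W0.I0
cycle 1: W0.I1
cycle 2: W0.I2
cycle 3: W1.I0
cycle 4: W1.I1
cycle 5: idle
cycle 6: idle
cycle 7: idle
cycle 8: idle
cycle 9: idle
cycle 10: idle
cycle 11: idle
cycle 12: W1.I2
cycle 13: W1.I3

Answer: 14 cycles, utilization 1/2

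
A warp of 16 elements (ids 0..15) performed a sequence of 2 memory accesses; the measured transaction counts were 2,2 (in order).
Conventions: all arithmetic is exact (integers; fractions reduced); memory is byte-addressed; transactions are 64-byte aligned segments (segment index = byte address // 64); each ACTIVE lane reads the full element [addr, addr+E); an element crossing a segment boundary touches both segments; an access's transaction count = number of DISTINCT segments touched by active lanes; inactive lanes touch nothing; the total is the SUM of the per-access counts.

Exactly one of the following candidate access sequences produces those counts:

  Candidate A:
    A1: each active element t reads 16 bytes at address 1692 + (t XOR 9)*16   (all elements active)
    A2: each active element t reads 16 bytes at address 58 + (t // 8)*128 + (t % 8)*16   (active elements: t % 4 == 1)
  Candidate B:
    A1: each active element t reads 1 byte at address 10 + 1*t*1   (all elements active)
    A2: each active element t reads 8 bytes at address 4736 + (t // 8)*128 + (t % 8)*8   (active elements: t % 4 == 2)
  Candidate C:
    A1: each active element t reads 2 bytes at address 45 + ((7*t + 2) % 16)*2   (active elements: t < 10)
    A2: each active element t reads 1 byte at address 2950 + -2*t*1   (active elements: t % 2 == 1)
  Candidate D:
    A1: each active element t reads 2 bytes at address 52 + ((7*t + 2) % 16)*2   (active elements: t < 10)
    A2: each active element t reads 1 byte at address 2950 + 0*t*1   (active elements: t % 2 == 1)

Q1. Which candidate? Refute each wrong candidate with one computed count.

A: A1 gives 5 transactions, not 2
B: A1 gives 1 transaction, not 2
D: A2 gives 1 transaction, not 2
C: all counts match (2,2)

Answer: C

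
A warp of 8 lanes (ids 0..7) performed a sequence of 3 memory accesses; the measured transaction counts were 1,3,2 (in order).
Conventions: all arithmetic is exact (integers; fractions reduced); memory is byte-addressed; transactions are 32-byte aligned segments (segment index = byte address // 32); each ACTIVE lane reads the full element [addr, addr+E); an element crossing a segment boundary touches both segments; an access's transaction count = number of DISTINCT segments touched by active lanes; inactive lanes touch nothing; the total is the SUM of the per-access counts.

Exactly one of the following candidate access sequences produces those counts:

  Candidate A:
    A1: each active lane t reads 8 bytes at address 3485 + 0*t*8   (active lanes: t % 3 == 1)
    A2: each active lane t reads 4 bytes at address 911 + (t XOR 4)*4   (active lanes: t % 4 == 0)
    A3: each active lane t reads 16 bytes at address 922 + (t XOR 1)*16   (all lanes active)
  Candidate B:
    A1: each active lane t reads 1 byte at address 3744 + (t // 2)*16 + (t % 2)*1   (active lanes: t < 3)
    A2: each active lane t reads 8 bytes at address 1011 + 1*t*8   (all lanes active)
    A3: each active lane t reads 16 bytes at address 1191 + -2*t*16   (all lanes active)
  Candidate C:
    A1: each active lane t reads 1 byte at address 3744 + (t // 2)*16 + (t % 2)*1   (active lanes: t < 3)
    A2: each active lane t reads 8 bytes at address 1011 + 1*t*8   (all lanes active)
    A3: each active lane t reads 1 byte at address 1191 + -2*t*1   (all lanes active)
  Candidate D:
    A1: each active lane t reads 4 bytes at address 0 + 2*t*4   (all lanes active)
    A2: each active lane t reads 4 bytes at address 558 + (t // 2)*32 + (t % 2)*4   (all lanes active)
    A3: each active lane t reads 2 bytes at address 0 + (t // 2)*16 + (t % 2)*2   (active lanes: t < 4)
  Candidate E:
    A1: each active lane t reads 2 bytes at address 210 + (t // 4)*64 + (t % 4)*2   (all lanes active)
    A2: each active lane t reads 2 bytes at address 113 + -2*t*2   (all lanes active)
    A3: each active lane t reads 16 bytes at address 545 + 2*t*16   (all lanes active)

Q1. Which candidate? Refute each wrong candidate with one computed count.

A: A1 gives 2 transactions, not 1
B: A3 gives 8 transactions, not 2
D: A1 gives 2 transactions, not 1
E: A1 gives 2 transactions, not 1
C: all counts match (1,3,2)

Answer: C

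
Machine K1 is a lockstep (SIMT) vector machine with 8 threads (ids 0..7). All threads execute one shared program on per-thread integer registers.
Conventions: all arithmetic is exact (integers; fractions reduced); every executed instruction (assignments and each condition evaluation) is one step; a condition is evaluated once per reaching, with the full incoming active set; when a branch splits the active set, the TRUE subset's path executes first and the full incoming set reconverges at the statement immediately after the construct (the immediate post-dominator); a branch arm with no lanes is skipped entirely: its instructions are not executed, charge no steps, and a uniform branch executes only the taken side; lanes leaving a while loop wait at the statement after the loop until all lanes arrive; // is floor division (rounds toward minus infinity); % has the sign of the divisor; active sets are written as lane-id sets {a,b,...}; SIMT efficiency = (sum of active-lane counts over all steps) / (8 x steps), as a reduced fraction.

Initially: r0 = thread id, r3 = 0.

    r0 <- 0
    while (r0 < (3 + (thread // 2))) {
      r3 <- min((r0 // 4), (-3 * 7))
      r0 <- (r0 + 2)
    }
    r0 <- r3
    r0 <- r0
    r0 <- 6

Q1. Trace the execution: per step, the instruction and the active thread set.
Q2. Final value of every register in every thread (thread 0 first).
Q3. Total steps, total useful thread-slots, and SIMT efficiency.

step 0: r0 <- 0                      {0,1,2,3,4,5,6,7}
step 1: eval (r0 < (3 + (thread // 2))) {0,1,2,3,4,5,6,7}
step 2: r3 <- min((r0 // 4), (-3 * 7)) {0,1,2,3,4,5,6,7}
step 3: r0 <- (r0 + 2)               {0,1,2,3,4,5,6,7}
step 4: eval (r0 < (3 + (thread // 2))) {0,1,2,3,4,5,6,7}
step 5: r3 <- min((r0 // 4), (-3 * 7)) {0,1,2,3,4,5,6,7}
step 6: r0 <- (r0 + 2)               {0,1,2,3,4,5,6,7}
step 7: eval (r0 < (3 + (thread // 2))) {0,1,2,3,4,5,6,7}
step 8: r3 <- min((r0 // 4), (-3 * 7)) {4,5,6,7}
step 9: r0 <- (r0 + 2)               {4,5,6,7}
step 10: eval (r0 < (3 + (thread // 2))) {4,5,6,7}
step 11: r0 <- r3                     {0,1,2,3,4,5,6,7}
step 12: r0 <- r0                     {0,1,2,3,4,5,6,7}
step 13: r0 <- 6                      {0,1,2,3,4,5,6,7}

Answer: 14 steps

r0: 6,6,6,6,6,6,6,6
r3: -21,-21,-21,-21,-21,-21,-21,-21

steps = 14; useful = 100; efficiency = 100/112 = 25/28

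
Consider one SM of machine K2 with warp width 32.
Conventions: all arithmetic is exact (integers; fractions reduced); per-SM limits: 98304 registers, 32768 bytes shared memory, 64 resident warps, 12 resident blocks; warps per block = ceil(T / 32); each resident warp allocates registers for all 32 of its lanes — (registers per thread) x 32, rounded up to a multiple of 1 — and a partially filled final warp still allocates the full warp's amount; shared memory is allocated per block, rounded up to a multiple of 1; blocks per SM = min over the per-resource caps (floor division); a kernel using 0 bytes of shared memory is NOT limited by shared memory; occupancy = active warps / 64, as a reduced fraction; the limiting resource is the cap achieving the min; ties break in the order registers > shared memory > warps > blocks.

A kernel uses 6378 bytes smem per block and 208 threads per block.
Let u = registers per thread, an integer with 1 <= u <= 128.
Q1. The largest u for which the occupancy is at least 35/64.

Answer: u = 87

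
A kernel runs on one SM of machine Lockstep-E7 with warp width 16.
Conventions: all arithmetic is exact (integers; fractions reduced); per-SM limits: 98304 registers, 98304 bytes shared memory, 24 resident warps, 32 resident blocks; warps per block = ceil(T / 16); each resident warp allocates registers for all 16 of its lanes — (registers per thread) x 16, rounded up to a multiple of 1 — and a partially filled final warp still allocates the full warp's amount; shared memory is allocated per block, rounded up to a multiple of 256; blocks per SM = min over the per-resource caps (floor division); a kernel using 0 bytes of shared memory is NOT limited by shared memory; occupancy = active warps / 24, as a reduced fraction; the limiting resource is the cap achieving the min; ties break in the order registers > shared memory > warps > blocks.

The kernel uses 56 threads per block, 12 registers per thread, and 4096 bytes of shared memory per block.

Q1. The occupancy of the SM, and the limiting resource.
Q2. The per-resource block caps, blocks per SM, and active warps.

Answer: occupancy 1, limited by warps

registers: 128 blocks
shared memory: 24 blocks
warps: 6 blocks
blocks: 32 blocks

Answer: 6 blocks, 24 active warps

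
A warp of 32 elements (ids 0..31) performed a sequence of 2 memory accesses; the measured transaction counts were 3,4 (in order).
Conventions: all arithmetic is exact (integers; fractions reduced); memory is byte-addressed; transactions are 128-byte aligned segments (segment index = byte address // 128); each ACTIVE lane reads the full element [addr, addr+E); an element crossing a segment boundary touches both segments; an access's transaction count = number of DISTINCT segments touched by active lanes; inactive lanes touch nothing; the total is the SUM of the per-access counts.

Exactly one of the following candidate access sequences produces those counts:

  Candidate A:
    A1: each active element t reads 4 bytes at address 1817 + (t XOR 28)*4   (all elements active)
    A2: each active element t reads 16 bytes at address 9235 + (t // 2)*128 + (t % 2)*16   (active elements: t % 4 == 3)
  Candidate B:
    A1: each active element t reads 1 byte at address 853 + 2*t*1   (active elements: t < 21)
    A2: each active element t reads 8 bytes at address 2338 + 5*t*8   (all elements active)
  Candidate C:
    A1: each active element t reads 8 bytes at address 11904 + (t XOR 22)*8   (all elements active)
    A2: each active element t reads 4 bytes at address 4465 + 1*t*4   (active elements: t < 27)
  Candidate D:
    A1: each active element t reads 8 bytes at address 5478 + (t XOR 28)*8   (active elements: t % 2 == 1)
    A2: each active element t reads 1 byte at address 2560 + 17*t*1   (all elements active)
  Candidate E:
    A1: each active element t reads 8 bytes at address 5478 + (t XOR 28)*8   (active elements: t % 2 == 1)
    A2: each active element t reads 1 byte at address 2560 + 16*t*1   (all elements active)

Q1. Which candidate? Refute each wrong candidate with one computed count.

A: A1 gives 2 transactions, not 3
B: A1 gives 1 transaction, not 3
C: A1 gives 2 transactions, not 3
D: A2 gives 5 transactions, not 4
E: all counts match (3,4)

Answer: E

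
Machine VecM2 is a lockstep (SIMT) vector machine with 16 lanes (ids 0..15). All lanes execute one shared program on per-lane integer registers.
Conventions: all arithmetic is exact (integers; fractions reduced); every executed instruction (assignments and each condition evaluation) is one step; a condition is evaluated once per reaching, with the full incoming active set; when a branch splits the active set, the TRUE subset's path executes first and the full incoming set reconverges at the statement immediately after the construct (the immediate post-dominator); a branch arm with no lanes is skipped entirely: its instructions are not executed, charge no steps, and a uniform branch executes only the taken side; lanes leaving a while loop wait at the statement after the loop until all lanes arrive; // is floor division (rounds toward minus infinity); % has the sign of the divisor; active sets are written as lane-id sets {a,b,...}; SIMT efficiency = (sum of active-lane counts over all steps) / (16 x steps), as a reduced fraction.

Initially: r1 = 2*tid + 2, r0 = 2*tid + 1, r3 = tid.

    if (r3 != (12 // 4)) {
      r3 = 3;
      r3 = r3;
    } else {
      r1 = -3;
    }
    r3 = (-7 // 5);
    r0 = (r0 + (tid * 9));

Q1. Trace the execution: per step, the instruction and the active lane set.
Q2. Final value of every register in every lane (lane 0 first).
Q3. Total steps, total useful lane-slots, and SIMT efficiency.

step 0: eval (r3 != (12 // 4))       {0,1,2,3,4,5,6,7,8,9,10,11,12,13,14,15}
step 1: r3 <- 3                      {0,1,2,4,5,6,7,8,9,10,11,12,13,14,15}
step 2: r3 <- r3                     {0,1,2,4,5,6,7,8,9,10,11,12,13,14,15}
step 3: r1 <- -3                     {3}
step 4: r3 <- (-7 // 5)              {0,1,2,3,4,5,6,7,8,9,10,11,12,13,14,15}
step 5: r0 <- (r0 + (tid * 9))       {0,1,2,3,4,5,6,7,8,9,10,11,12,13,14,15}

Answer: 6 steps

r1: 2,4,6,-3,10,12,14,16,18,20,22,24,26,28,30,32
r0: 1,12,23,34,45,56,67,78,89,100,111,122,133,144,155,166
r3: -2,-2,-2,-2,-2,-2,-2,-2,-2,-2,-2,-2,-2,-2,-2,-2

steps = 6; useful = 79; efficiency = 79/96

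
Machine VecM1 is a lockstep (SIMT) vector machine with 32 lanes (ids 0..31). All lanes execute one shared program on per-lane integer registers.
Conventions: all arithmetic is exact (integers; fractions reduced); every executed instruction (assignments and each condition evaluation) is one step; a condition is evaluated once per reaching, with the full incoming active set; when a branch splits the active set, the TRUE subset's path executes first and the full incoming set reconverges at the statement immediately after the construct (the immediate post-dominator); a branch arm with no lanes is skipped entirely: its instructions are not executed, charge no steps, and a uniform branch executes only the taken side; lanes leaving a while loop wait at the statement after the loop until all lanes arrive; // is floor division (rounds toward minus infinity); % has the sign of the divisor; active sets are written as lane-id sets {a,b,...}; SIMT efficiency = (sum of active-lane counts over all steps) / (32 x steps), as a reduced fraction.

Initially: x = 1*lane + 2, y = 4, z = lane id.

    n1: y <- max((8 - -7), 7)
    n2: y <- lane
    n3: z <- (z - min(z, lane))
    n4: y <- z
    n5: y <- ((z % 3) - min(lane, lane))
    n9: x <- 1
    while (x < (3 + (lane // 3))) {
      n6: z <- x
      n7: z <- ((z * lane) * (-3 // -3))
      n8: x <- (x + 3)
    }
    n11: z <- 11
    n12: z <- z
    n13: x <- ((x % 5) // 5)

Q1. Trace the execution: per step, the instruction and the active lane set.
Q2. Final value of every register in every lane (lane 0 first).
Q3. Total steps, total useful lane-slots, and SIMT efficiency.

step 0: y <- max((8 - -7), 7)        {0,1,2,3,4,5,6,7,8,9,10,11,12,13,14,15,16,17,18,19,20,21,22,23,24,25,26,27,28,29,30,31}
step 1: y <- lane                    {0,1,2,3,4,5,6,7,8,9,10,11,12,13,14,15,16,17,18,19,20,21,22,23,24,25,26,27,28,29,30,31}
step 2: z <- (z - min(z, lane))      {0,1,2,3,4,5,6,7,8,9,10,11,12,13,14,15,16,17,18,19,20,21,22,23,24,25,26,27,28,29,30,31}
step 3: y <- z                       {0,1,2,3,4,5,6,7,8,9,10,11,12,13,14,15,16,17,18,19,20,21,22,23,24,25,26,27,28,29,30,31}
step 4: y <- ((z % 3) - min(lane, lane)) {0,1,2,3,4,5,6,7,8,9,10,11,12,13,14,15,16,17,18,19,20,21,22,23,24,25,26,27,28,29,30,31}
step 5: x <- 1                       {0,1,2,3,4,5,6,7,8,9,10,11,12,13,14,15,16,17,18,19,20,21,22,23,24,25,26,27,28,29,30,31}
step 6: eval (x < (3 + (lane // 3))) {0,1,2,3,4,5,6,7,8,9,10,11,12,13,14,15,16,17,18,19,20,21,22,23,24,25,26,27,28,29,30,31}
step 7: z <- x                       {0,1,2,3,4,5,6,7,8,9,10,11,12,13,14,15,16,17,18,19,20,21,22,23,24,25,26,27,28,29,30,31}
step 8: z <- ((z * lane) * (-3 // -3)) {0,1,2,3,4,5,6,7,8,9,10,11,12,13,14,15,16,17,18,19,20,21,22,23,24,25,26,27,28,29,30,31}
step 9: x <- (x + 3)                 {0,1,2,3,4,5,6,7,8,9,10,11,12,13,14,15,16,17,18,19,20,21,22,23,24,25,26,27,28,29,30,31}
step 10: eval (x < (3 + (lane // 3))) {0,1,2,3,4,5,6,7,8,9,10,11,12,13,14,15,16,17,18,19,20,21,22,23,24,25,26,27,28,29,30,31}
step 11: z <- x                       {6,7,8,9,10,11,12,13,14,15,16,17,18,19,20,21,22,23,24,25,26,27,28,29,30,31}
step 12: z <- ((z * lane) * (-3 // -3)) {6,7,8,9,10,11,12,13,14,15,16,17,18,19,20,21,22,23,24,25,26,27,28,29,30,31}
step 13: x <- (x + 3)                 {6,7,8,9,10,11,12,13,14,15,16,17,18,19,20,21,22,23,24,25,26,27,28,29,30,31}
step 14: eval (x < (3 + (lane // 3))) {6,7,8,9,10,11,12,13,14,15,16,17,18,19,20,21,22,23,24,25,26,27,28,29,30,31}
step 15: z <- x                       {15,16,17,18,19,20,21,22,23,24,25,26,27,28,29,30,31}
step 16: z <- ((z * lane) * (-3 // -3)) {15,16,17,18,19,20,21,22,23,24,25,26,27,28,29,30,31}
step 17: x <- (x + 3)                 {15,16,17,18,19,20,21,22,23,24,25,26,27,28,29,30,31}
step 18: eval (x < (3 + (lane // 3))) {15,16,17,18,19,20,21,22,23,24,25,26,27,28,29,30,31}
step 19: z <- x                       {24,25,26,27,28,29,30,31}
step 20: z <- ((z * lane) * (-3 // -3)) {24,25,26,27,28,29,30,31}
step 21: x <- (x + 3)                 {24,25,26,27,28,29,30,31}
step 22: eval (x < (3 + (lane // 3))) {24,25,26,27,28,29,30,31}
step 23: z <- 11                      {0,1,2,3,4,5,6,7,8,9,10,11,12,13,14,15,16,17,18,19,20,21,22,23,24,25,26,27,28,29,30,31}
step 24: z <- z                       {0,1,2,3,4,5,6,7,8,9,10,11,12,13,14,15,16,17,18,19,20,21,22,23,24,25,26,27,28,29,30,31}
step 25: x <- ((x % 5) // 5)          {0,1,2,3,4,5,6,7,8,9,10,11,12,13,14,15,16,17,18,19,20,21,22,23,24,25,26,27,28,29,30,31}

Answer: 26 steps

x: 0,0,0,0,0,0,0,0,0,0,0,0,0,0,0,0,0,0,0,0,0,0,0,0,0,0,0,0,0,0,0,0
y: 0,-1,-2,-3,-4,-5,-6,-7,-8,-9,-10,-11,-12,-13,-14,-15,-16,-17,-18,-19,-20,-21,-22,-23,-24,-25,-26,-27,-28,-29,-30,-31
z: 11,11,11,11,11,11,11,11,11,11,11,11,11,11,11,11,11,11,11,11,11,11,11,11,11,11,11,11,11,11,11,11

steps = 26; useful = 652; efficiency = 652/832 = 163/208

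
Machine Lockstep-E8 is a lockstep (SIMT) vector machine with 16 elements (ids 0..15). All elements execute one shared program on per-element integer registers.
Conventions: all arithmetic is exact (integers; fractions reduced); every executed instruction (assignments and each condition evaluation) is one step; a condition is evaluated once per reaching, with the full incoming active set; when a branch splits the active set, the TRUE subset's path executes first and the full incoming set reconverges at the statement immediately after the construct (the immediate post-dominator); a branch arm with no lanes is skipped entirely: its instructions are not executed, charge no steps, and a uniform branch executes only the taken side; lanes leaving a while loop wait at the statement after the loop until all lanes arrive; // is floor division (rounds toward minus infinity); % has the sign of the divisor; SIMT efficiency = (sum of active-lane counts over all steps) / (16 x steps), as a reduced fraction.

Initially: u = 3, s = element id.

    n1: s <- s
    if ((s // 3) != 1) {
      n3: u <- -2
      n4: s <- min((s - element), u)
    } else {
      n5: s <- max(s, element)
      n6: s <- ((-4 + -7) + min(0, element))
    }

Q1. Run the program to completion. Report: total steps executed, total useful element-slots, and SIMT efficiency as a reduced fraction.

Answer: 6 steps, 64 useful, 2/3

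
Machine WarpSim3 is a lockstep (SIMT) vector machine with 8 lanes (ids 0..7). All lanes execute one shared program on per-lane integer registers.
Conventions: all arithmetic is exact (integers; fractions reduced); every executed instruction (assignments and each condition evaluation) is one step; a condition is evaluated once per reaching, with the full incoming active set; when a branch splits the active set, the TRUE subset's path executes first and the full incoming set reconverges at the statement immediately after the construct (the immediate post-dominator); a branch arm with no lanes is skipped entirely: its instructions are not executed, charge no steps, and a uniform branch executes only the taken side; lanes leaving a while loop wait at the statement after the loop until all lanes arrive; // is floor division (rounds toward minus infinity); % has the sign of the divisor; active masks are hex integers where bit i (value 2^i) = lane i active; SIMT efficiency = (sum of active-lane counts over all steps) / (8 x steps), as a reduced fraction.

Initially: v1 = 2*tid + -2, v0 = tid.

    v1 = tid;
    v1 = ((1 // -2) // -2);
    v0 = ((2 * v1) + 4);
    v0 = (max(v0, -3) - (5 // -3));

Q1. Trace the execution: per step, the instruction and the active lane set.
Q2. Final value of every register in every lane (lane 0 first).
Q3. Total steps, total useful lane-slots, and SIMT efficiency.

step 0: v1 <- tid                    0xff
step 1: v1 <- ((1 // -2) // -2)      0xff
step 2: v0 <- ((2 * v1) + 4)         0xff
step 3: v0 <- (max(v0, -3) - (5 // -3)) 0xff

Answer: 4 steps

v1: 0,0,0,0,0,0,0,0
v0: 6,6,6,6,6,6,6,6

steps = 4; useful = 32; efficiency = 32/32 = 1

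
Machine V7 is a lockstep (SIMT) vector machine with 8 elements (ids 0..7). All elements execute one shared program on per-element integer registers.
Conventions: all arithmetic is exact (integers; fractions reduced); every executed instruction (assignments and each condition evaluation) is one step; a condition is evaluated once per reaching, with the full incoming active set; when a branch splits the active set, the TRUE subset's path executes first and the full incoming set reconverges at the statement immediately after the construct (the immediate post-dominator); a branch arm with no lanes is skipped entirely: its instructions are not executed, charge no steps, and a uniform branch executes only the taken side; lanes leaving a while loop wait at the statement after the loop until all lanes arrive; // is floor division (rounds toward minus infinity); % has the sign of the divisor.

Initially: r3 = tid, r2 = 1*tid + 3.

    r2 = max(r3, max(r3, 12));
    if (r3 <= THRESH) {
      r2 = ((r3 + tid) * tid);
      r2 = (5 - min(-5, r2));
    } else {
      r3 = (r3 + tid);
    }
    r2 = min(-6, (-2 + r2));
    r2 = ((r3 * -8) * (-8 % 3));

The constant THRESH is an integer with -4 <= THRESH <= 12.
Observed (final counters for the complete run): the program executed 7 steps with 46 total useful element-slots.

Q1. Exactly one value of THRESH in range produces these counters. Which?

Answer: THRESH = 5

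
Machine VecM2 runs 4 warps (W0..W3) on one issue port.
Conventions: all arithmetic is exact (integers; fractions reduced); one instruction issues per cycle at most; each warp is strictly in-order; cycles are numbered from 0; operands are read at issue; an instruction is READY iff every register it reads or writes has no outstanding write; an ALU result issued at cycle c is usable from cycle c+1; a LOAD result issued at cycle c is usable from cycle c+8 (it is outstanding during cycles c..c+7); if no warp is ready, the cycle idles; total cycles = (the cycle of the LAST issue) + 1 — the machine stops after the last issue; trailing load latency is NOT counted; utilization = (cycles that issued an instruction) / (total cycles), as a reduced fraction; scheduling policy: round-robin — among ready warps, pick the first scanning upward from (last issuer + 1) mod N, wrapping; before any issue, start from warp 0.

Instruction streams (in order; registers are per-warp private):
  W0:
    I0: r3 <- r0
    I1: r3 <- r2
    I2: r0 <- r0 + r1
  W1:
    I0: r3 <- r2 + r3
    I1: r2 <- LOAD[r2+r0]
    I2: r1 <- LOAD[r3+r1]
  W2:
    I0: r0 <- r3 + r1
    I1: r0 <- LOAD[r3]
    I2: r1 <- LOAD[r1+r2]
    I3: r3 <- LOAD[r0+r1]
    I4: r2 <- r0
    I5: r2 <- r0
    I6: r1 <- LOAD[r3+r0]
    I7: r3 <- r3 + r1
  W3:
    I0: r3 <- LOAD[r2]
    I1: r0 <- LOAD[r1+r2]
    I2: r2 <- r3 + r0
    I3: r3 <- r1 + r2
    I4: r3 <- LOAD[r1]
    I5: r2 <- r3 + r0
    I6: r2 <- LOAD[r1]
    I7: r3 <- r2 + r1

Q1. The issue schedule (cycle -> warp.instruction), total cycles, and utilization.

cycle 0: W0.I0
cycle 1: W1.I0
cycle 2: W2.I0
cycle 3: W3.I0
cycle 4: W0.I1
cycle 5: W1.I1
cycle 6: W2.I1
cycle 7: W3.I1
cycle 8: W0.I2
cycle 9: W1.I2
cycle 10: W2.I2
cycle 11: idle
cycle 12: idle
cycle 13: idle
cycle 14: idle
cycle 15: W3.I2
cycle 16: W3.I3
cycle 17: W3.I4
cycle 18: W2.I3
cycle 19: W2.I4
cycle 20: W2.I5
cycle 21: idle
cycle 22: idle
cycle 23: idle
cycle 24: idle
cycle 25: W3.I5
cycle 26: W2.I6
cycle 27: W3.I6
cycle 28: idle
cycle 29: idle
cycle 30: idle
cycle 31: idle
cycle 32: idle
cycle 33: idle
cycle 34: W2.I7
cycle 35: W3.I7

Answer: 36 cycles, utilization 11/18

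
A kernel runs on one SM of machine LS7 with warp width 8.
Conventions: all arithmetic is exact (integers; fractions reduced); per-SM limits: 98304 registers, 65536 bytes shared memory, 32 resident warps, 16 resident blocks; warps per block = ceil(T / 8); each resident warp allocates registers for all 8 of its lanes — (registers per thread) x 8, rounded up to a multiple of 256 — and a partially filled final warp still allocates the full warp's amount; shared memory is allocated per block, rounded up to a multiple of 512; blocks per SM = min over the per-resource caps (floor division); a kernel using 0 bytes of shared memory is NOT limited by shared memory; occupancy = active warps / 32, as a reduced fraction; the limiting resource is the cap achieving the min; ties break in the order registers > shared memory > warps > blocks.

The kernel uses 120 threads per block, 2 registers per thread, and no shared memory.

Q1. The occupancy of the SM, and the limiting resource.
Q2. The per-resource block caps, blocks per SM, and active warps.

Answer: occupancy 15/16, limited by warps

registers: 25 blocks
shared memory: no limit (kernel uses none)
warps: 2 blocks
blocks: 16 blocks

Answer: 2 blocks, 30 active warps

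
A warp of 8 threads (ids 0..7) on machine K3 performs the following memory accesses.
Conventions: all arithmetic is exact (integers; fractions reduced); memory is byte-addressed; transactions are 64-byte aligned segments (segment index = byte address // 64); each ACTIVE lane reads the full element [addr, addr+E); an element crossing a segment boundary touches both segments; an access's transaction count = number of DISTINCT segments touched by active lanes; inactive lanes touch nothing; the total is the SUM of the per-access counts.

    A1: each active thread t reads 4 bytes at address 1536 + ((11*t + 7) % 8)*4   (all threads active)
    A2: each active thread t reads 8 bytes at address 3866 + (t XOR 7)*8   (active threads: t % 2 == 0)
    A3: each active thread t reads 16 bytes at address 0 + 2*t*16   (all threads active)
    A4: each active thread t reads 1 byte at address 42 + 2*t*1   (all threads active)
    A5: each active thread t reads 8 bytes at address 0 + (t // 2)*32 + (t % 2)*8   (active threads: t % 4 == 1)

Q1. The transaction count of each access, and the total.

A1: 1 transaction
A2: 2 transactions
A3: 4 transactions
A4: 1 transaction
A5: 2 transactions

Answer: 1,2,4,1,2; total 10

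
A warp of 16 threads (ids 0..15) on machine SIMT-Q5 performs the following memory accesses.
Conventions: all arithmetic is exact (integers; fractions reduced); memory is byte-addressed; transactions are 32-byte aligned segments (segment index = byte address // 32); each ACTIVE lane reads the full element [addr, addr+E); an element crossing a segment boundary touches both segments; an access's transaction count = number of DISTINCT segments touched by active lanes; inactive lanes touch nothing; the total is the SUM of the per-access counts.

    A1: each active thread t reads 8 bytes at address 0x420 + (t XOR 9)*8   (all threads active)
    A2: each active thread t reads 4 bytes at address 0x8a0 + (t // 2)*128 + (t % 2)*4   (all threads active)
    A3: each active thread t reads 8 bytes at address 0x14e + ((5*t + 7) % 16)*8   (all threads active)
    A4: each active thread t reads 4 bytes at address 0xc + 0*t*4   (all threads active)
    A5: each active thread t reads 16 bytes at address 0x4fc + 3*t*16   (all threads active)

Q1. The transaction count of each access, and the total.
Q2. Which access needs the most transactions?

A1: 4 transactions
A2: 8 transactions
A3: 5 transactions
A4: 1 transaction
A5: 24 transactions

Answer: 4,8,5,1,24; total 42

Answer: A5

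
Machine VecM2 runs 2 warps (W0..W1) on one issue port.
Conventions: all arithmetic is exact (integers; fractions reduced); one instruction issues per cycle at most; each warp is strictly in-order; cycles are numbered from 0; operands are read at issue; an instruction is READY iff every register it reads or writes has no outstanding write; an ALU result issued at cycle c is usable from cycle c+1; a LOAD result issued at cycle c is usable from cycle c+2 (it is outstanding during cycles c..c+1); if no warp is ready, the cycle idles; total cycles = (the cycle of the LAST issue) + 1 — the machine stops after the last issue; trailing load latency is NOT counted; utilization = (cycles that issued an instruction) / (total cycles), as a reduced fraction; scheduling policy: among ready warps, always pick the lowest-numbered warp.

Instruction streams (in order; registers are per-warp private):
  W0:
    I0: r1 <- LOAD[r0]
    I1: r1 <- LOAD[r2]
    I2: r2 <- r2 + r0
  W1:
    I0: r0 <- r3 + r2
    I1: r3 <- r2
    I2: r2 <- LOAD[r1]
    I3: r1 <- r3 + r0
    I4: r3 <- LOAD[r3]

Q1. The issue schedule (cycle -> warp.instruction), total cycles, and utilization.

cycle 0: W0.I0
cycle 1: W1.I0
cycle 2: W0.I1
cycle 3: W0.I2
cycle 4: W1.I1
cycle 5: W1.I2
cycle 6: W1.I3
cycle 7: W1.I4

Answer: 8 cycles, utilization 1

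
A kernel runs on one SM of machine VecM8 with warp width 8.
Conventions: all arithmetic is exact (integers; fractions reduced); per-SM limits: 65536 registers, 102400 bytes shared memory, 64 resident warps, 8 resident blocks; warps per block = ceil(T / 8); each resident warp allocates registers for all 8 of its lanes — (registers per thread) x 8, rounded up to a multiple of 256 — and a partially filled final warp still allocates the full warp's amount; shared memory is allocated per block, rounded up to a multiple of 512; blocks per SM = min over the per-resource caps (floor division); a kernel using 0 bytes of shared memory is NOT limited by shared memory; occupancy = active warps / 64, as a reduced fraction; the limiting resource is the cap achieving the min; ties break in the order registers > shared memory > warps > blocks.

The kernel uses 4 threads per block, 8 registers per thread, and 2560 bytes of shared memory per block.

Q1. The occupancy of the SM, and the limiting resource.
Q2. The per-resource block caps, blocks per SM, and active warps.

Answer: occupancy 1/8, limited by blocks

registers: 256 blocks
shared memory: 40 blocks
warps: 64 blocks
blocks: 8 blocks

Answer: 8 blocks, 8 active warps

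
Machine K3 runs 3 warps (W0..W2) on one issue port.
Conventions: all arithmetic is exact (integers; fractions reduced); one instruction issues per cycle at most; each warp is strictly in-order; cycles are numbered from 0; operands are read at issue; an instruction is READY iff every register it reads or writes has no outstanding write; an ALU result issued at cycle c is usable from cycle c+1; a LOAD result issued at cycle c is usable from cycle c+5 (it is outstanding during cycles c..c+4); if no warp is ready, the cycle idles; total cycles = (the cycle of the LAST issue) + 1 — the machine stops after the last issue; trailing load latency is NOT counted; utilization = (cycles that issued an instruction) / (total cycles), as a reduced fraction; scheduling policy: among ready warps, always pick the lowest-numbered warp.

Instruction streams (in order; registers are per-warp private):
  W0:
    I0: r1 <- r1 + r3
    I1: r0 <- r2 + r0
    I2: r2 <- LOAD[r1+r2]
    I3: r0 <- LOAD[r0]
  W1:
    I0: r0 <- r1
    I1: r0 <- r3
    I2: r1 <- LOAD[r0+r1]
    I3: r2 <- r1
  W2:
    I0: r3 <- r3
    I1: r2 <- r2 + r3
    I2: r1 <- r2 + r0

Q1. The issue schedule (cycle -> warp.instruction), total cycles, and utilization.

cycle 0: W0.I0
cycle 1: W0.I1
cycle 2: W0.I2
cycle 3: W0.I3
cycle 4: W1.I0
cycle 5: W1.I1
cycle 6: W1.I2
cycle 7: W2.I0
cycle 8: W2.I1
cycle 9: W2.I2
cycle 10: idle
cycle 11: W1.I3

Answer: 12 cycles, utilization 11/12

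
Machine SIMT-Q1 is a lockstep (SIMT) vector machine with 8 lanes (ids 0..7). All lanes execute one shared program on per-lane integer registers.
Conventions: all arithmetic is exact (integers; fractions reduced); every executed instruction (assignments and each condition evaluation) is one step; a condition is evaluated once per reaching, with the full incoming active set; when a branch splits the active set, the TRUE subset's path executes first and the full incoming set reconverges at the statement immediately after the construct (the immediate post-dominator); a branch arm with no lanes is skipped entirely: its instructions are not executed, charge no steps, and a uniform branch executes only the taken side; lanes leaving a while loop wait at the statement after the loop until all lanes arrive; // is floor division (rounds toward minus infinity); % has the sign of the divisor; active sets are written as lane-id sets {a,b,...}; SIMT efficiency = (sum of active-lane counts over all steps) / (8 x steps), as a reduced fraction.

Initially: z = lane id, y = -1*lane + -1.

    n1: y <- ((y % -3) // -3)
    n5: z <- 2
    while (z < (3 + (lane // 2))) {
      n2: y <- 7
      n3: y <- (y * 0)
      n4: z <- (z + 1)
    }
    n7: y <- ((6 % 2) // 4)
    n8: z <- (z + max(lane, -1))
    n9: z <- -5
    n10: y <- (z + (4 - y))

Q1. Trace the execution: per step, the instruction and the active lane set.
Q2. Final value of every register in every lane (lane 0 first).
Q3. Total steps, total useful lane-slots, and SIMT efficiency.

step 0: y <- ((y % -3) // -3)        {0,1,2,3,4,5,6,7}
step 1: z <- 2                       {0,1,2,3,4,5,6,7}
step 2: eval (z < (3 + (lane // 2))) {0,1,2,3,4,5,6,7}
step 3: y <- 7                       {0,1,2,3,4,5,6,7}
step 4: y <- (y * 0)                 {0,1,2,3,4,5,6,7}
step 5: z <- (z + 1)                 {0,1,2,3,4,5,6,7}
step 6: eval (z < (3 + (lane // 2))) {0,1,2,3,4,5,6,7}
step 7: y <- 7                       {2,3,4,5,6,7}
step 8: y <- (y * 0)                 {2,3,4,5,6,7}
step 9: z <- (z + 1)                 {2,3,4,5,6,7}
step 10: eval (z < (3 + (lane // 2))) {2,3,4,5,6,7}
step 11: y <- 7                       {4,5,6,7}
step 12: y <- (y * 0)                 {4,5,6,7}
step 13: z <- (z + 1)                 {4,5,6,7}
step 14: eval (z < (3 + (lane // 2))) {4,5,6,7}
step 15: y <- 7                       {6,7}
step 16: y <- (y * 0)                 {6,7}
step 17: z <- (z + 1)                 {6,7}
step 18: eval (z < (3 + (lane // 2))) {6,7}
step 19: y <- ((6 % 2) // 4)          {0,1,2,3,4,5,6,7}
step 20: z <- (z + max(lane, -1))     {0,1,2,3,4,5,6,7}
step 21: z <- -5                      {0,1,2,3,4,5,6,7}
step 22: y <- (z + (4 - y))           {0,1,2,3,4,5,6,7}

Answer: 23 steps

z: -5,-5,-5,-5,-5,-5,-5,-5
y: -1,-1,-1,-1,-1,-1,-1,-1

steps = 23; useful = 136; efficiency = 136/184 = 17/23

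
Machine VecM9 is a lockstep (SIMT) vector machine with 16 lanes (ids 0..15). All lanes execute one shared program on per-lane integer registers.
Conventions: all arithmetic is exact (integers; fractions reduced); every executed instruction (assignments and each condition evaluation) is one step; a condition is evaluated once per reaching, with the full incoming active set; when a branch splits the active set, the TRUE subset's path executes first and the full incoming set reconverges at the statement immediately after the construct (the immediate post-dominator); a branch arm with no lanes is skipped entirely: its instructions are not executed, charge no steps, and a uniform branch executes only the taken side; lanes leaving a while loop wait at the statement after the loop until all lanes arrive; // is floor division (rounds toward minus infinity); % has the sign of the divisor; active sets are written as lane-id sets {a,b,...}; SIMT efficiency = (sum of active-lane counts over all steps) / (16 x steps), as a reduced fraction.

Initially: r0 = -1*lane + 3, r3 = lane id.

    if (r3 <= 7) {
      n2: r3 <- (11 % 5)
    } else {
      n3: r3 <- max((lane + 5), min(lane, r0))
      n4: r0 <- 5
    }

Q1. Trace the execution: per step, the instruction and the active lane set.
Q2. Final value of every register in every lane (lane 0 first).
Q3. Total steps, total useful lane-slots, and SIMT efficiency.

step 0: eval (r3 <= 7)               {0,1,2,3,4,5,6,7,8,9,10,11,12,13,14,15}
step 1: r3 <- (11 % 5)               {0,1,2,3,4,5,6,7}
step 2: r3 <- max((lane + 5), min(lane, r0)) {8,9,10,11,12,13,14,15}
step 3: r0 <- 5                      {8,9,10,11,12,13,14,15}

Answer: 4 steps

r0: 3,2,1,0,-1,-2,-3,-4,5,5,5,5,5,5,5,5
r3: 1,1,1,1,1,1,1,1,13,14,15,16,17,18,19,20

steps = 4; useful = 40; efficiency = 40/64 = 5/8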